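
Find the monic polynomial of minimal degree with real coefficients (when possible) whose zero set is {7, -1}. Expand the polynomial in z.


The polynomial is p(z) = ∏_{α ∈ S} (z − α), where S = {7, -1}.
Expanding the product yields: p(z) = z^2 -6·z -7.
The resulting polynomial has degree 2 and real coefficients as required.

p(z) = z^2 -6·z -7.


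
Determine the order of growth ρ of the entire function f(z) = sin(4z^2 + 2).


Write sin(w) = (e^{iw} ± e^{−iw})/(2 or 2i), so |sin(w)| ≤ e^{|w|}. With w = 4z^2 + 2, |w| ≤ 4r^2 + 2 on |z|=r, giving M(r) ≤ e^{4r^2 + 2} and ρ ≤ 2. For the lower bound, choose z on |z|=r with 4z^2 purely imaginary of modulus 4r^2; then |sin(4z^2 + 2)| grows like e^{4r^2}/2, so ρ ≥ 2. Hence ρ = 2.
Therefore ρ = 2.

Order ρ = 2.


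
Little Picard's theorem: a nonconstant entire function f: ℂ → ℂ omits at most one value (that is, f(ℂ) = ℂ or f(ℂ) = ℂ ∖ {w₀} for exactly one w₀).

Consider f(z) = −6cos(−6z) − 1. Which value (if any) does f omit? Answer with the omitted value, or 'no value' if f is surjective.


Little Picard bounds the complement of f(ℂ) to at most one point.
cos is entire and surjective onto ℂ: for every w ∈ ℂ, cos(ζ) = w has a solution ζ ∈ ℂ (e.g., via the complex inverse arccos). With ζ = −6z this gives z = ζ/(-6). Then -6·cos(−6z) takes every value in -6·ℂ = ℂ, and adding -1 is a bijection of ℂ. So f is surjective and omits no value. (Note: only on the real line is cos bounded by [−1, 1].)

Omitted value: no value.


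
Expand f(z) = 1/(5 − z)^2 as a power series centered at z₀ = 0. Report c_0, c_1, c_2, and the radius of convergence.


Let w = z − z₀, so z = z₀ + w.
Then 5 − z = 5 − (z₀ + w) = (5 − z₀) − w = 5 − w.
f(z) = 1/(5 − w)^2 = (1/(5)^2) · (1 − w/(5))^{−2}.
By the binomial series (1−u)^{−2} = Σ_{n≥0} C(n+1, 1) u^n for |u|<1, with u = w/(5):
  c_n = C(n+1, 1) / (5)^(n+2).
  c_0 = 1/(5)^2 = 1/25.
  c_1 = 2/(5)^3 = 2/125.
  c_2 = 3/(5)^4 = 3/625.
The series is valid for |w/d| < 1, i.e. |z − z₀| < |d|.
Radius of convergence: R = |5 − z₀| = |5| = 5 (distance from z₀ to the singularity z = 5).

c_0 = 1/25, c_1 = 2/125, c_2 = 3/625; R = 5.


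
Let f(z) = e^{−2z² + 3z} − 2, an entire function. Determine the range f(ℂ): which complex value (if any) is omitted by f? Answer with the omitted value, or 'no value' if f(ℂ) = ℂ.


Little Picard bounds the complement of f(ℂ) to at most one point.
The exponent g(z) = −2z² + 3z is a nonconstant polynomial, hence surjective onto ℂ. So e^{g(z)} takes every value in {e^w : w ∈ ℂ} = ℂ ∖ {0}. Adding -2 shifts the range to ℂ ∖ {-2}. f omits exactly -2.

Omitted value: -2.


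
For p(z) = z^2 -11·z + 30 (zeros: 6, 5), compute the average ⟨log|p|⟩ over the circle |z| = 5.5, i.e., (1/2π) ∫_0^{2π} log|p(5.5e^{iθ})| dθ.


Zeros: 5, 6; r = 5.5.
Inside |z| < r: 5. Outside (|z| ≥ r): 6.
p(0) = 30, so log|p(0)| = log(30) = 3.4012.
Apply Jensen: I(r) = log|p(0)| + Σ_k log(r/|z_k|), summed over zeros inside |z| < r.
  log(r/|z_k|) for z_k = 5: log(5.5/5) = 0.0953
  Outside zeros (6) contribute nothing to the Jensen sum.
Sum over inside zeros: 0.0953.
I(r) = log|p(0)| + (inside sum) = 3.4012 + 0.0953 = 3.4965.
Note: since some zeros are outside |z| ≤ r, the simplified n·log(r) form does NOT apply — only the inside zeros contribute.

I(r) ≈ 3.4965.


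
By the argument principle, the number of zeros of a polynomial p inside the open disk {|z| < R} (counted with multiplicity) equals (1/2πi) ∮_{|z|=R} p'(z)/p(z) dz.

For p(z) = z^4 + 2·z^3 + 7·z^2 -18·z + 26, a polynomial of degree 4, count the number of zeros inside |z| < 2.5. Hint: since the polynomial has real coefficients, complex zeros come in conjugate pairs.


The zeros of p are: (-2 + 3i), (-2 - 3i), (1 + 1i), (1 - 1i).
Their magnitudes are: 3.606, 3.606, 1.414, 1.414.
Zeros with |z| < R = 2.5: (1 + 1i), (1 - 1i).
Count = 2.
By the argument principle, (1/2πi) ∮_{|z|=R} p'(z)/p(z) dz equals exactly this count.

Number of zeros inside |z| < 2.5: 2.


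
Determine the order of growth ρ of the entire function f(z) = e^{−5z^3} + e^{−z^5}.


Each summand is entire of order 3 and 5 respectively (as in the single-exponential case). The order of a sum is at most the max of the orders, so ρ ≤ 5. For the lower bound: on |z|=r choose arg z so that -1z^5 is real positive; then |e^{-1z^5}| = e^{1r^5} while |e^{-5z^3}| ≤ e^{5r^3} = o(e^{1r^5}). So |f| ≥ e^{1r^5}(1 − o(1)) and ρ ≥ 5. Hence ρ = max(3, 5) = 5.
Therefore ρ = 5.

Order ρ = 5.


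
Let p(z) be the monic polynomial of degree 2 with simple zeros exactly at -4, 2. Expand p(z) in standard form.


The polynomial is p(z) = ∏_{α ∈ S} (z − α), where S = {-4, 2}.
Expanding the product yields: p(z) = z^2 + 2·z -8.
The resulting polynomial has degree 2 and real coefficients as required.

p(z) = z^2 + 2·z -8.


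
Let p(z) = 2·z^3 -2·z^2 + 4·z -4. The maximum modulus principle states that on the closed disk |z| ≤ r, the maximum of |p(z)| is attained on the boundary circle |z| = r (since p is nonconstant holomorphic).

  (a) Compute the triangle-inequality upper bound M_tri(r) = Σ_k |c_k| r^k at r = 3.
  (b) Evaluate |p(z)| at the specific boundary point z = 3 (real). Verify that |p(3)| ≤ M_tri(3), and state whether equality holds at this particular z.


Coefficients: c_0 = -4, c_1 = 4, c_2 = -2, c_3 = 2. Radius r = 3.
Part (a). Triangle bound: M_tri(r) = Σ_k |c_k| r^k
  = |-4|·3^0 + |4|·3^1 + |-2|·3^2 + |2|·3^3
  = 4 + 12 + 18 + 54 = 88.
This bounds M(r) := max_{|z|=r} |p(z)| from above; equality holds iff all terms c_k z^k can be made to align in phase at a single z on |z|=r.
Part (b). At z = 3 (real, on the circle |z| = r):
  p(3) = (-4)·3^0 + (4)·3^1 + (-2)·3^2 + (2)·3^3 = 44.
  |p(3)| = 44.
Check: |p(3)| = 44 ≤ 88 = M_tri(3). ✓ Equality does not hold at z = 3 (the coefficients have mixed signs, so the terms do not all align in phase there).

M_tri(3) = 88; |p(3)| = 44; equality at z=3: no.


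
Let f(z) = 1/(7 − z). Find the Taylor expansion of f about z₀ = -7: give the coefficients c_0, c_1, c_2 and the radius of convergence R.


Let w = z − z₀, so z = z₀ + w.
Then 7 − z = 7 − (z₀ + w) = (7 − z₀) − w = 14 − w.
f(z) = 1/(14 − w) = (1/(14)) · 1/(1 − w/(14)) = Σ_{n≥0} w^n / (14)^(n+1).
So c_n = 1/(14)^(n+1):
  c_0 = 1/(14)^1 = 1/14.
  c_1 = 1/(14)^2 = 1/196.
  c_2 = 1/(14)^3 = 1/2744.
The series is valid for |w/d| < 1, i.e. |z − z₀| < |d|.
Radius of convergence: R = |7 − z₀| = |14| = 14 (distance from z₀ to the singularity z = 7).

c_0 = 1/14, c_1 = 1/196, c_2 = 1/2744; R = 14.


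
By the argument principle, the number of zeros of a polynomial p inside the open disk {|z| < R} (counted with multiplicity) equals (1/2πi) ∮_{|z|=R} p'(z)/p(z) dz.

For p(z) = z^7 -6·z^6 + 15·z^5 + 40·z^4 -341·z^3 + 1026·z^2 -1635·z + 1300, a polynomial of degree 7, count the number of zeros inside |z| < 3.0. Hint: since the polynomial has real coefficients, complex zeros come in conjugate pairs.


The zeros of p are: (2 + 3i), (2 - 3i), -4, (1 + 2i), (1 - 2i), (2 + 1i), (2 - 1i).
Their magnitudes are: 3.606, 3.606, 4, 2.236, 2.236, 2.236, 2.236.
Zeros with |z| < R = 3.0: (1 + 2i), (1 - 2i), (2 + 1i), (2 - 1i).
Count = 4.
By the argument principle, (1/2πi) ∮_{|z|=R} p'(z)/p(z) dz equals exactly this count.

Number of zeros inside |z| < 3.0: 4.


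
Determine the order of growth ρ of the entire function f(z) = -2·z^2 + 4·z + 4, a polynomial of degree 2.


|f(z)| ≤ Σ|c_k|·r^k = O(r^2) as r → ∞. Polynomial growth is O(e^{r^ε}) for every ε > 0 (since r^2/e^{r^ε} → 0), so ρ ≤ ε for all ε > 0, i.e. ρ = 0. Every nonconstant polynomial has order 0.
Therefore ρ = 0.

Order ρ = 0.


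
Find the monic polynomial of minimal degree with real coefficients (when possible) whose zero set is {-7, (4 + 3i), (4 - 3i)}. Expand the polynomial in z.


The polynomial is p(z) = ∏_{α ∈ S} (z − α), where S = {-7, (4 + 3i), (4 - 3i)}.
Expanding the product yields: p(z) = z^3 -z^2 -31·z + 175.
Note conjugate pairs combine to real quadratics: (z − (4+3i))(z − (4−3i)) = z² − 8z + 25.
The resulting polynomial has degree 3 and real coefficients as required.

p(z) = z^3 -z^2 -31·z + 175.


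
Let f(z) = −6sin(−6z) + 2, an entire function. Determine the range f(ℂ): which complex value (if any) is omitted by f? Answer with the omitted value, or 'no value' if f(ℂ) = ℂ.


Little Picard bounds the complement of f(ℂ) to at most one point.
sin is entire and surjective onto ℂ: for every w ∈ ℂ, sin(ζ) = w has a solution ζ ∈ ℂ (e.g., via the complex inverse arcsin). With ζ = −6z this gives z = ζ/(-6). Then -6·sin(−6z) takes every value in -6·ℂ = ℂ, and adding 2 is a bijection of ℂ. So f is surjective and omits no value. (Note: only on the real line is sin bounded by [−1, 1].)

Omitted value: no value.


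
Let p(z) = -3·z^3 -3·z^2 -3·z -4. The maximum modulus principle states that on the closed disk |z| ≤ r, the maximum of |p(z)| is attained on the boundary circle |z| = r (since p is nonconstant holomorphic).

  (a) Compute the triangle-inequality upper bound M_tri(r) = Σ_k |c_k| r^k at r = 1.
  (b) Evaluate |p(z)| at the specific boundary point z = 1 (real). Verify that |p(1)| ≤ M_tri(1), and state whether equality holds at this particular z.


Coefficients: c_0 = -4, c_1 = -3, c_2 = -3, c_3 = -3. Radius r = 1.
Part (a). Triangle bound: M_tri(r) = Σ_k |c_k| r^k
  = |-4|·1^0 + |-3|·1^1 + |-3|·1^2 + |-3|·1^3
  = 4 + 3 + 3 + 3 = 13.
This bounds M(r) := max_{|z|=r} |p(z)| from above; equality holds iff all terms c_k z^k can be made to align in phase at a single z on |z|=r.
Part (b). At z = 1 (real, on the circle |z| = r):
  p(1) = (-4)·1^0 + (-3)·1^1 + (-3)·1^2 + (-3)·1^3 = -13.
  |p(1)| = 13.
Since all nonzero coefficients share the same sign, |p(1)| = 13 = M_tri(1); the triangle bound is attained at z = 1, so in fact M(r) = 13.

M_tri(1) = 13; |p(1)| = 13; equality at z=1: yes.


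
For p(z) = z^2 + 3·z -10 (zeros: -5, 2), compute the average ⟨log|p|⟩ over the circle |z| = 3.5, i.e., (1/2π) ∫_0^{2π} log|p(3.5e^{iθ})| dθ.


Zeros: -5, 2; r = 3.5.
Inside |z| < r: 2. Outside (|z| ≥ r): -5.
p(0) = -10, so log|p(0)| = log(10) = 2.3026.
Apply Jensen: I(r) = log|p(0)| + Σ_k log(r/|z_k|), summed over zeros inside |z| < r.
  log(r/|z_k|) for z_k = 2: log(3.5/2) = 0.5596
  Outside zeros (-5) contribute nothing to the Jensen sum.
Sum over inside zeros: 0.5596.
I(r) = log|p(0)| + (inside sum) = 2.3026 + 0.5596 = 2.8622.
Note: since some zeros are outside |z| ≤ r, the simplified n·log(r) form does NOT apply — only the inside zeros contribute.

I(r) ≈ 2.8622.


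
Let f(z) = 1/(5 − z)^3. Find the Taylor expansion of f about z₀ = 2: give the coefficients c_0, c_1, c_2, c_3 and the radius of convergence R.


Let w = z − z₀, so z = z₀ + w.
Then 5 − z = 5 − (z₀ + w) = (5 − z₀) − w = 3 − w.
f(z) = 1/(3 − w)^3 = (1/(3)^3) · (1 − w/(3))^{−3}.
By the binomial series (1−u)^{−3} = Σ_{n≥0} C(n+2, 2) u^n for |u|<1, with u = w/(3):
  c_n = C(n+2, 2) / (3)^(n+3).
  c_0 = 1/(3)^3 = 1/27.
  c_1 = 3/(3)^4 = 1/27.
  c_2 = 6/(3)^5 = 2/81.
  c_3 = 10/(3)^6 = 10/729.
The series is valid for |w/d| < 1, i.e. |z − z₀| < |d|.
Radius of convergence: R = |5 − z₀| = |3| = 3 (distance from z₀ to the singularity z = 5).

c_0 = 1/27, c_1 = 1/27, c_2 = 2/81, c_3 = 10/729; R = 3.


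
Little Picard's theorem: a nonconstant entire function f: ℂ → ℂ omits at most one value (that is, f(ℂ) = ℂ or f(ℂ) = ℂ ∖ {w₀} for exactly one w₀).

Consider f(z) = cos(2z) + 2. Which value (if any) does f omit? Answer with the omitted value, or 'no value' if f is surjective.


Little Picard bounds the complement of f(ℂ) to at most one point.
cos is entire and surjective onto ℂ: for every w ∈ ℂ, cos(ζ) = w has a solution ζ ∈ ℂ (e.g., via the complex inverse arccos). With ζ = 2z this gives z = ζ/(2). Then 1·cos(2z) takes every value in 1·ℂ = ℂ, and adding 2 is a bijection of ℂ. So f is surjective and omits no value. (Note: only on the real line is cos bounded by [−1, 1].)

Omitted value: no value.


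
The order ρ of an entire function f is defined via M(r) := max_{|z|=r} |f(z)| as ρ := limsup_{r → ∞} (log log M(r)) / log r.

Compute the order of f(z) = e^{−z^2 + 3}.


|e^{−z^2 + 3}| = e^{Re(-1·z^2) + 3} ≤ e^{1|z|^2 + 3} = e^{1r^2 + 3} on |z| = r, so ρ ≤ 2. Choosing z on |z|=r so that -1·z^2 is real positive (always possible by picking arg z appropriately) gives |f(z)| = e^{1r^2 + 3}, matching the bound. The additive constant 3 does not affect log log M(r) ~ 2·log r. Hence ρ = 2.
Therefore ρ = 2.

Order ρ = 2.


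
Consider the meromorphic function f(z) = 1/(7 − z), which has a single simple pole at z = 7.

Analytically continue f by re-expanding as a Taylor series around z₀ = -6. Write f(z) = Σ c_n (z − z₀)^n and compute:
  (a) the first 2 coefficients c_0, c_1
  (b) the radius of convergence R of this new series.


Let w = z − z₀, so z = z₀ + w.
Then 7 − z = 7 − (z₀ + w) = (7 − z₀) − w = 13 − w.
f(z) = 1/(13 − w) = (1/(13)) · 1/(1 − w/(13)) = Σ_{n≥0} w^n / (13)^(n+1).
So c_n = 1/(13)^(n+1):
  c_0 = 1/(13)^1 = 1/13.
  c_1 = 1/(13)^2 = 1/169.
The series is valid for |w/d| < 1, i.e. |z − z₀| < |d|.
Radius of convergence: R = |7 − z₀| = |13| = 13 (distance from z₀ to the singularity z = 7).

c_0 = 1/13, c_1 = 1/169; R = 13.


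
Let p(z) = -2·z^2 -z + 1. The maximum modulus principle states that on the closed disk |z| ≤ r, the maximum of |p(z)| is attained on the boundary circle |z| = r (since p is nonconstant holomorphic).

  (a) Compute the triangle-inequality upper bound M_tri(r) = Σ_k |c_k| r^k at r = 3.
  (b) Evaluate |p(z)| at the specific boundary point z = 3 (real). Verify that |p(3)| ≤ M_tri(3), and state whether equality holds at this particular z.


Coefficients: c_0 = 1, c_1 = -1, c_2 = -2. Radius r = 3.
Part (a). Triangle bound: M_tri(r) = Σ_k |c_k| r^k
  = |1|·3^0 + |-1|·3^1 + |-2|·3^2
  = 1 + 3 + 18 = 22.
This bounds M(r) := max_{|z|=r} |p(z)| from above; equality holds iff all terms c_k z^k can be made to align in phase at a single z on |z|=r.
Part (b). At z = 3 (real, on the circle |z| = r):
  p(3) = (1)·3^0 + (-1)·3^1 + (-2)·3^2 = -20.
  |p(3)| = 20.
Check: |p(3)| = 20 ≤ 22 = M_tri(3). ✓ Equality does not hold at z = 3 (the coefficients have mixed signs, so the terms do not all align in phase there).

M_tri(3) = 22; |p(3)| = 20; equality at z=3: no.


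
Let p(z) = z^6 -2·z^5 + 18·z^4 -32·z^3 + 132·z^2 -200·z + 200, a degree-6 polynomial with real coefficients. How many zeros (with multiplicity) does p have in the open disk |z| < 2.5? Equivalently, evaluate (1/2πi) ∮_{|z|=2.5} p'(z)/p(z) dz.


The zeros of p are: (1 + 3i), (1 - 3i), (-1 + 3i), (-1 - 3i), (1 + 1i), (1 - 1i).
Their magnitudes are: 3.162, 3.162, 3.162, 3.162, 1.414, 1.414.
Zeros with |z| < R = 2.5: (1 + 1i), (1 - 1i).
Count = 2.
By the argument principle, (1/2πi) ∮_{|z|=R} p'(z)/p(z) dz equals exactly this count.

Number of zeros inside |z| < 2.5: 2.


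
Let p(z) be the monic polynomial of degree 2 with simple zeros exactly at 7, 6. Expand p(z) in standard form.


The polynomial is p(z) = ∏_{α ∈ S} (z − α), where S = {7, 6}.
Expanding the product yields: p(z) = z^2 -13·z + 42.
The resulting polynomial has degree 2 and real coefficients as required.

p(z) = z^2 -13·z + 42.


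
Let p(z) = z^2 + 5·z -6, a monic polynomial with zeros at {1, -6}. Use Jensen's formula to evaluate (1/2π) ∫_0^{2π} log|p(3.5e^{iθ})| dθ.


Zeros: -6, 1; r = 3.5.
Inside |z| < r: 1. Outside (|z| ≥ r): -6.
p(0) = -6, so log|p(0)| = log(6) = 1.7918.
Apply Jensen: I(r) = log|p(0)| + Σ_k log(r/|z_k|), summed over zeros inside |z| < r.
  log(r/|z_k|) for z_k = 1: log(3.5/1) = 1.2528
  Outside zeros (-6) contribute nothing to the Jensen sum.
Sum over inside zeros: 1.2528.
I(r) = log|p(0)| + (inside sum) = 1.7918 + 1.2528 = 3.0445.
Note: since some zeros are outside |z| ≤ r, the simplified n·log(r) form does NOT apply — only the inside zeros contribute.

I(r) ≈ 3.0445.


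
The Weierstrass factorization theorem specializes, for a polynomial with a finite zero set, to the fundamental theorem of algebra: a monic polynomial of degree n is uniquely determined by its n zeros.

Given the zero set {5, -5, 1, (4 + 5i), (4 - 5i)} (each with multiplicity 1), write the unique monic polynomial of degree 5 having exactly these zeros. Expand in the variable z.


The polynomial is p(z) = ∏_{α ∈ S} (z − α), where S = {5, -5, 1, (4 + 5i), (4 - 5i)}.
Expanding the product yields: p(z) = z^5 -9·z^4 + 24·z^3 + 184·z^2 -1225·z + 1025.
Note conjugate pairs combine to real quadratics: (z − (4+5i))(z − (4−5i)) = z² − 8z + 41.
The resulting polynomial has degree 5 and real coefficients as required.

p(z) = z^5 -9·z^4 + 24·z^3 + 184·z^2 -1225·z + 1025.


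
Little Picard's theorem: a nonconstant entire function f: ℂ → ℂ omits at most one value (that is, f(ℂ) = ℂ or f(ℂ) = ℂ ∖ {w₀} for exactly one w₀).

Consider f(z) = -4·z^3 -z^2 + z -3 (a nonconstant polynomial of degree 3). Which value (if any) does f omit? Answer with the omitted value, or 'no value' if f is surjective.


Little Picard bounds the complement of f(ℂ) to at most one point.
For every w ∈ ℂ, the equation p(z) − w = 0 is a nonconstant polynomial in z and hence has at least one root by the fundamental theorem of algebra. So p is surjective onto ℂ, omitting no value.

Omitted value: no value.


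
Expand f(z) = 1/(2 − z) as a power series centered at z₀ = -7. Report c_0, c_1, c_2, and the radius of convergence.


Let w = z − z₀, so z = z₀ + w.
Then 2 − z = 2 − (z₀ + w) = (2 − z₀) − w = 9 − w.
f(z) = 1/(9 − w) = (1/(9)) · 1/(1 − w/(9)) = Σ_{n≥0} w^n / (9)^(n+1).
So c_n = 1/(9)^(n+1):
  c_0 = 1/(9)^1 = 1/9.
  c_1 = 1/(9)^2 = 1/81.
  c_2 = 1/(9)^3 = 1/729.
The series is valid for |w/d| < 1, i.e. |z − z₀| < |d|.
Radius of convergence: R = |2 − z₀| = |9| = 9 (distance from z₀ to the singularity z = 2).

c_0 = 1/9, c_1 = 1/81, c_2 = 1/729; R = 9.


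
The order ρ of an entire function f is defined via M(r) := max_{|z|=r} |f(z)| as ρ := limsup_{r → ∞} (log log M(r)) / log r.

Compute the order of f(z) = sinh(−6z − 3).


sinh(w) is a linear combination of e^{iw} and e^{−iw} (or e^w, e^{−w} in the hyperbolic case), so |sinh(w)| ≤ e^{|w|}. With w = −6z − 3, |w| ≤ 6|z| + 3 = 6r + 3 on |z| = r, giving M(r) ≤ e^{6r + 3}, so ρ ≤ 1. On a suitable ray (z = it for sin/cos; z = t for sinh/cosh, t real → ∞), |sinh(−6z − 3)| grows like e^{6|t|}/2, so ρ ≥ 1. Hence ρ = 1.
Therefore ρ = 1.

Order ρ = 1.


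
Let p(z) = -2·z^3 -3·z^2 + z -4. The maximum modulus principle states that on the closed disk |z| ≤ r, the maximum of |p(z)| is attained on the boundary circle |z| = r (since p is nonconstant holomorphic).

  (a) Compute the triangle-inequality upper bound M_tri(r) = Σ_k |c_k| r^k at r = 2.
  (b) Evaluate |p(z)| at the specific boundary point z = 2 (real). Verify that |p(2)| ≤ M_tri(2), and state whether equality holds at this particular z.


Coefficients: c_0 = -4, c_1 = 1, c_2 = -3, c_3 = -2. Radius r = 2.
Part (a). Triangle bound: M_tri(r) = Σ_k |c_k| r^k
  = |-4|·2^0 + |1|·2^1 + |-3|·2^2 + |-2|·2^3
  = 4 + 2 + 12 + 16 = 34.
This bounds M(r) := max_{|z|=r} |p(z)| from above; equality holds iff all terms c_k z^k can be made to align in phase at a single z on |z|=r.
Part (b). At z = 2 (real, on the circle |z| = r):
  p(2) = (-4)·2^0 + (1)·2^1 + (-3)·2^2 + (-2)·2^3 = -30.
  |p(2)| = 30.
Check: |p(2)| = 30 ≤ 34 = M_tri(2). ✓ Equality does not hold at z = 2 (the coefficients have mixed signs, so the terms do not all align in phase there).

M_tri(2) = 34; |p(2)| = 30; equality at z=2: no.


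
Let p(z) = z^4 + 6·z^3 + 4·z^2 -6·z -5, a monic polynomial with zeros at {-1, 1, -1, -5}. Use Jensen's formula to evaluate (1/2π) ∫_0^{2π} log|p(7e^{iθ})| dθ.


Zeros: -5, -1, -1, 1; r = 7.
Inside |z| < r: -5, -1, -1, 1. Outside (|z| ≥ r): ∅.
p(0) = -5, so log|p(0)| = log(5) = 1.6094.
Apply Jensen: I(r) = log|p(0)| + Σ_k log(r/|z_k|), summed over zeros inside |z| < r.
  log(r/|z_k|) for z_k = -1: log(7/1) = 1.9459
  log(r/|z_k|) for z_k = 1: log(7/1) = 1.9459
  log(r/|z_k|) for z_k = -1: log(7/1) = 1.9459
  log(r/|z_k|) for z_k = -5: log(7/5) = 0.3365
Sum over inside zeros: 6.1742.
I(r) = log|p(0)| + (inside sum) = 1.6094 + 6.1742 = 7.7836.
Closed form (all zeros inside, monic): I(r) = n·log(r) = 4·log(7) = 7.7836. ✓

I(r) ≈ 7.7836.


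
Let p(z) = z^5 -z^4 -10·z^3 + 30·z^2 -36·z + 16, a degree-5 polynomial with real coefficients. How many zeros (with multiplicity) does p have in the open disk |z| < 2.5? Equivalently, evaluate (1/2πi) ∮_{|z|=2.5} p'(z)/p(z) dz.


The zeros of p are: 2, -4, (1 + 1i), (1 - 1i), 1.
Their magnitudes are: 2, 4, 1.414, 1.414, 1.
Zeros with |z| < R = 2.5: 2, (1 + 1i), (1 - 1i), 1.
Count = 4.
By the argument principle, (1/2πi) ∮_{|z|=R} p'(z)/p(z) dz equals exactly this count.

Number of zeros inside |z| < 2.5: 4.


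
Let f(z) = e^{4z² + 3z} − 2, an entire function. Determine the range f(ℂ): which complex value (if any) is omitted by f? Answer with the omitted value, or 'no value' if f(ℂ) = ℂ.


Little Picard bounds the complement of f(ℂ) to at most one point.
The exponent g(z) = 4z² + 3z is a nonconstant polynomial, hence surjective onto ℂ. So e^{g(z)} takes every value in {e^w : w ∈ ℂ} = ℂ ∖ {0}. Adding -2 shifts the range to ℂ ∖ {-2}. f omits exactly -2.

Omitted value: -2.


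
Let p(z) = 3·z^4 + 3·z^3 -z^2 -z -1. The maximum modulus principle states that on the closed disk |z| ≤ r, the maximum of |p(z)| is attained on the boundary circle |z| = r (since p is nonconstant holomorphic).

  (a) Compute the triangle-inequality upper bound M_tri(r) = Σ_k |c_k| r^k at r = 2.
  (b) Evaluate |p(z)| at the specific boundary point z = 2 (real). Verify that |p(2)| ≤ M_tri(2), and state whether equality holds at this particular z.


Coefficients: c_0 = -1, c_1 = -1, c_2 = -1, c_3 = 3, c_4 = 3. Radius r = 2.
Part (a). Triangle bound: M_tri(r) = Σ_k |c_k| r^k
  = |-1|·2^0 + |-1|·2^1 + |-1|·2^2 + |3|·2^3 + |3|·2^4
  = 1 + 2 + 4 + 24 + 48 = 79.
This bounds M(r) := max_{|z|=r} |p(z)| from above; equality holds iff all terms c_k z^k can be made to align in phase at a single z on |z|=r.
Part (b). At z = 2 (real, on the circle |z| = r):
  p(2) = (-1)·2^0 + (-1)·2^1 + (-1)·2^2 + (3)·2^3 + (3)·2^4 = 65.
  |p(2)| = 65.
Check: |p(2)| = 65 ≤ 79 = M_tri(2). ✓ Equality does not hold at z = 2 (the coefficients have mixed signs, so the terms do not all align in phase there).

M_tri(2) = 79; |p(2)| = 65; equality at z=2: no.


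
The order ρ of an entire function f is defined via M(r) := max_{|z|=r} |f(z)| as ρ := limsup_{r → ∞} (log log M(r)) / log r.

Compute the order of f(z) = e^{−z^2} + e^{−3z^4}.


Each summand is entire of order 2 and 4 respectively (as in the single-exponential case). The order of a sum is at most the max of the orders, so ρ ≤ 4. For the lower bound: on |z|=r choose arg z so that -3z^4 is real positive; then |e^{-3z^4}| = e^{3r^4} while |e^{-1z^2}| ≤ e^{1r^2} = o(e^{3r^4}). So |f| ≥ e^{3r^4}(1 − o(1)) and ρ ≥ 4. Hence ρ = max(2, 4) = 4.
Therefore ρ = 4.

Order ρ = 4.


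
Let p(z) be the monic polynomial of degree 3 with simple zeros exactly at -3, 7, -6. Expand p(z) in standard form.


The polynomial is p(z) = ∏_{α ∈ S} (z − α), where S = {-3, 7, -6}.
Expanding the product yields: p(z) = z^3 + 2·z^2 -45·z -126.
The resulting polynomial has degree 3 and real coefficients as required.

p(z) = z^3 + 2·z^2 -45·z -126.


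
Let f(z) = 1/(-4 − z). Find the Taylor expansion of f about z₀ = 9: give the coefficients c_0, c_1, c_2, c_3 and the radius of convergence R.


Let w = z − z₀, so z = z₀ + w.
Then -4 − z = -4 − (z₀ + w) = (-4 − z₀) − w = -13 − w.
f(z) = 1/(-13 − w) = (1/(-13)) · 1/(1 − w/(-13)) = Σ_{n≥0} w^n / (-13)^(n+1).
So c_n = 1/(-13)^(n+1):
  c_0 = 1/(-13)^1 = -1/13.
  c_1 = 1/(-13)^2 = 1/169.
  c_2 = 1/(-13)^3 = -1/2197.
  c_3 = 1/(-13)^4 = 1/28561.
The series is valid for |w/d| < 1, i.e. |z − z₀| < |d|.
Radius of convergence: R = |-4 − z₀| = |-13| = 13 (distance from z₀ to the singularity z = -4).

c_0 = -1/13, c_1 = 1/169, c_2 = -1/2197, c_3 = 1/28561; R = 13.


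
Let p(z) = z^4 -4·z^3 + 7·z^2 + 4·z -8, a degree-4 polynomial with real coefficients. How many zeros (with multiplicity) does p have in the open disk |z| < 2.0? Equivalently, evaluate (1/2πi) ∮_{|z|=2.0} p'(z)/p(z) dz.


The zeros of p are: (2 + 2i), (2 - 2i), -1, 1.
Their magnitudes are: 2.828, 2.828, 1, 1.
Zeros with |z| < R = 2.0: -1, 1.
Count = 2.
By the argument principle, (1/2πi) ∮_{|z|=R} p'(z)/p(z) dz equals exactly this count.

Number of zeros inside |z| < 2.0: 2.


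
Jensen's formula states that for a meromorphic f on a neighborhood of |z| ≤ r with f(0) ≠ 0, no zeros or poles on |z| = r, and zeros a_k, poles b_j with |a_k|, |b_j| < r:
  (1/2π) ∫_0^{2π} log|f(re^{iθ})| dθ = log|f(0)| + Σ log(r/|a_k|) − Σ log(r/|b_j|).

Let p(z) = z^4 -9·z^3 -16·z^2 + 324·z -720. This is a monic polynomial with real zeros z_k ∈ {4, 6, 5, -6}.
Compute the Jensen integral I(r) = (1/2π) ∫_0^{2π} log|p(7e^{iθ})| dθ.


Zeros: -6, 4, 5, 6; r = 7.
Inside |z| < r: -6, 4, 5, 6. Outside (|z| ≥ r): ∅.
p(0) = -720, so log|p(0)| = log(720) = 6.5793.
Apply Jensen: I(r) = log|p(0)| + Σ_k log(r/|z_k|), summed over zeros inside |z| < r.
  log(r/|z_k|) for z_k = 4: log(7/4) = 0.5596
  log(r/|z_k|) for z_k = 6: log(7/6) = 0.1542
  log(r/|z_k|) for z_k = 5: log(7/5) = 0.3365
  log(r/|z_k|) for z_k = -6: log(7/6) = 0.1542
Sum over inside zeros: 1.2044.
I(r) = log|p(0)| + (inside sum) = 6.5793 + 1.2044 = 7.7836.
Closed form (all zeros inside, monic): I(r) = n·log(r) = 4·log(7) = 7.7836. ✓

I(r) ≈ 7.7836.


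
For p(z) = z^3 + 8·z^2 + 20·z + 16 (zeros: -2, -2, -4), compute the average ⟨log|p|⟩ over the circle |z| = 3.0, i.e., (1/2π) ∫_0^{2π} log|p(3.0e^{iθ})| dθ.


Zeros: -4, -2, -2; r = 3.0.
Inside |z| < r: -2, -2. Outside (|z| ≥ r): -4.
p(0) = 16, so log|p(0)| = log(16) = 2.7726.
Apply Jensen: I(r) = log|p(0)| + Σ_k log(r/|z_k|), summed over zeros inside |z| < r.
  log(r/|z_k|) for z_k = -2: log(3.0/2) = 0.4055
  log(r/|z_k|) for z_k = -2: log(3.0/2) = 0.4055
  Outside zeros (-4) contribute nothing to the Jensen sum.
Sum over inside zeros: 0.8109.
I(r) = log|p(0)| + (inside sum) = 2.7726 + 0.8109 = 3.5835.
Note: since some zeros are outside |z| ≤ r, the simplified n·log(r) form does NOT apply — only the inside zeros contribute.

I(r) ≈ 3.5835.


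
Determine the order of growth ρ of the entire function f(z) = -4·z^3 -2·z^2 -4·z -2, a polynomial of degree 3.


|f(z)| ≤ Σ|c_k|·r^k = O(r^3) as r → ∞. Polynomial growth is O(e^{r^ε}) for every ε > 0 (since r^3/e^{r^ε} → 0), so ρ ≤ ε for all ε > 0, i.e. ρ = 0. Every nonconstant polynomial has order 0.
Therefore ρ = 0.

Order ρ = 0.


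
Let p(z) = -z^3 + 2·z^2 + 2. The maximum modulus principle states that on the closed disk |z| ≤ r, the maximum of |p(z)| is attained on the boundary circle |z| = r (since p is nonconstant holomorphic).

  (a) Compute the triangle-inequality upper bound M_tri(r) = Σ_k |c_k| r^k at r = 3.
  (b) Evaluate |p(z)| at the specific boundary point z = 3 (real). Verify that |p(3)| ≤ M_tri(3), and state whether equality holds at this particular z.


Coefficients: c_0 = 2, c_1 = 0, c_2 = 2, c_3 = -1. Radius r = 3.
Part (a). Triangle bound: M_tri(r) = Σ_k |c_k| r^k
  = |2|·3^0 + |0|·3^1 + |2|·3^2 + |-1|·3^3
  = 2 + 0 + 18 + 27 = 47.
This bounds M(r) := max_{|z|=r} |p(z)| from above; equality holds iff all terms c_k z^k can be made to align in phase at a single z on |z|=r.
Part (b). At z = 3 (real, on the circle |z| = r):
  p(3) = (2)·3^0 + (0)·3^1 + (2)·3^2 + (-1)·3^3 = -7.
  |p(3)| = 7.
Check: |p(3)| = 7 ≤ 47 = M_tri(3). ✓ Equality does not hold at z = 3 (the coefficients have mixed signs, so the terms do not all align in phase there).

M_tri(3) = 47; |p(3)| = 7; equality at z=3: no.


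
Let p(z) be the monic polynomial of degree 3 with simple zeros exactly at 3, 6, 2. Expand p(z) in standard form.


The polynomial is p(z) = ∏_{α ∈ S} (z − α), where S = {3, 6, 2}.
Expanding the product yields: p(z) = z^3 -11·z^2 + 36·z -36.
The resulting polynomial has degree 3 and real coefficients as required.

p(z) = z^3 -11·z^2 + 36·z -36.


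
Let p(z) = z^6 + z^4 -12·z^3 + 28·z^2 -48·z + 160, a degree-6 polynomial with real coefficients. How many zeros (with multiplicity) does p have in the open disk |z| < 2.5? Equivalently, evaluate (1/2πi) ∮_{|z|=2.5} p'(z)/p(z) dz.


The zeros of p are: (-2 + 2i), (-2 - 2i), (2 + 1i), (2 - 1i), (0 + 2i), (0 - 2i).
Their magnitudes are: 2.828, 2.828, 2.236, 2.236, 2, 2.
Zeros with |z| < R = 2.5: (2 + 1i), (2 - 1i), (0 + 2i), (0 - 2i).
Count = 4.
By the argument principle, (1/2πi) ∮_{|z|=R} p'(z)/p(z) dz equals exactly this count.

Number of zeros inside |z| < 2.5: 4.


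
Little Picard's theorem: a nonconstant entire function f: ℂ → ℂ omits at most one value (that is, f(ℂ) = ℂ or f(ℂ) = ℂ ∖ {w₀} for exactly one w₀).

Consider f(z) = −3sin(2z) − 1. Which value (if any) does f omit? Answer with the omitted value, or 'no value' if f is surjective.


Little Picard bounds the complement of f(ℂ) to at most one point.
sin is entire and surjective onto ℂ: for every w ∈ ℂ, sin(ζ) = w has a solution ζ ∈ ℂ (e.g., via the complex inverse arcsin). With ζ = 2z this gives z = ζ/(2). Then -3·sin(2z) takes every value in -3·ℂ = ℂ, and adding -1 is a bijection of ℂ. So f is surjective and omits no value. (Note: only on the real line is sin bounded by [−1, 1].)

Omitted value: no value.


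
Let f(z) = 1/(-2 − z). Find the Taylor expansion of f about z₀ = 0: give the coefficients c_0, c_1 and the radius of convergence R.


Let w = z − z₀, so z = z₀ + w.
Then -2 − z = -2 − (z₀ + w) = (-2 − z₀) − w = -2 − w.
f(z) = 1/(-2 − w) = (1/(-2)) · 1/(1 − w/(-2)) = Σ_{n≥0} w^n / (-2)^(n+1).
So c_n = 1/(-2)^(n+1):
  c_0 = 1/(-2)^1 = -1/2.
  c_1 = 1/(-2)^2 = 1/4.
The series is valid for |w/d| < 1, i.e. |z − z₀| < |d|.
Radius of convergence: R = |-2 − z₀| = |-2| = 2 (distance from z₀ to the singularity z = -2).

c_0 = -1/2, c_1 = 1/4; R = 2.


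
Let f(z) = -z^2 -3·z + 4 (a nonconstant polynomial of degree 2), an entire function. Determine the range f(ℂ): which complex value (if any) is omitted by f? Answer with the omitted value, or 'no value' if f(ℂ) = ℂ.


Little Picard bounds the complement of f(ℂ) to at most one point.
For every w ∈ ℂ, the equation p(z) − w = 0 is a nonconstant polynomial in z and hence has at least one root by the fundamental theorem of algebra. So p is surjective onto ℂ, omitting no value.

Omitted value: no value.


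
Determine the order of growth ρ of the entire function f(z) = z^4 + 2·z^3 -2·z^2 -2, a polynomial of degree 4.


|f(z)| ≤ Σ|c_k|·r^k = O(r^4) as r → ∞. Polynomial growth is O(e^{r^ε}) for every ε > 0 (since r^4/e^{r^ε} → 0), so ρ ≤ ε for all ε > 0, i.e. ρ = 0. Every nonconstant polynomial has order 0.
Therefore ρ = 0.

Order ρ = 0.


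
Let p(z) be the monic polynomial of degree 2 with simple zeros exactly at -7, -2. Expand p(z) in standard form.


The polynomial is p(z) = ∏_{α ∈ S} (z − α), where S = {-7, -2}.
Expanding the product yields: p(z) = z^2 + 9·z + 14.
The resulting polynomial has degree 2 and real coefficients as required.

p(z) = z^2 + 9·z + 14.


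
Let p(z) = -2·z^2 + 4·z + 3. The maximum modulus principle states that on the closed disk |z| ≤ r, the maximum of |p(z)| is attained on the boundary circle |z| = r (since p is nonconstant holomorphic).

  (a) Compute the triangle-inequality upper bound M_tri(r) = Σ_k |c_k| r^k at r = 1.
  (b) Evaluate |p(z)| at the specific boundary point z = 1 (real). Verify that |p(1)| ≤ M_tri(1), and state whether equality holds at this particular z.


Coefficients: c_0 = 3, c_1 = 4, c_2 = -2. Radius r = 1.
Part (a). Triangle bound: M_tri(r) = Σ_k |c_k| r^k
  = |3|·1^0 + |4|·1^1 + |-2|·1^2
  = 3 + 4 + 2 = 9.
This bounds M(r) := max_{|z|=r} |p(z)| from above; equality holds iff all terms c_k z^k can be made to align in phase at a single z on |z|=r.
Part (b). At z = 1 (real, on the circle |z| = r):
  p(1) = (3)·1^0 + (4)·1^1 + (-2)·1^2 = 5.
  |p(1)| = 5.
Check: |p(1)| = 5 ≤ 9 = M_tri(1). ✓ Equality does not hold at z = 1 (the coefficients have mixed signs, so the terms do not all align in phase there).

M_tri(1) = 9; |p(1)| = 5; equality at z=1: no.


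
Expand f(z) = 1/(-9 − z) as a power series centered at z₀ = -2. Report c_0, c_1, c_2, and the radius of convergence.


Let w = z − z₀, so z = z₀ + w.
Then -9 − z = -9 − (z₀ + w) = (-9 − z₀) − w = -7 − w.
f(z) = 1/(-7 − w) = (1/(-7)) · 1/(1 − w/(-7)) = Σ_{n≥0} w^n / (-7)^(n+1).
So c_n = 1/(-7)^(n+1):
  c_0 = 1/(-7)^1 = -1/7.
  c_1 = 1/(-7)^2 = 1/49.
  c_2 = 1/(-7)^3 = -1/343.
The series is valid for |w/d| < 1, i.e. |z − z₀| < |d|.
Radius of convergence: R = |-9 − z₀| = |-7| = 7 (distance from z₀ to the singularity z = -9).

c_0 = -1/7, c_1 = 1/49, c_2 = -1/343; R = 7.


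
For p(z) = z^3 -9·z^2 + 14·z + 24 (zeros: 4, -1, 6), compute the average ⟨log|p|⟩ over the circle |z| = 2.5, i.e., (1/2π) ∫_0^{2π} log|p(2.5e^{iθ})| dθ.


Zeros: -1, 4, 6; r = 2.5.
Inside |z| < r: -1. Outside (|z| ≥ r): 4, 6.
p(0) = 24, so log|p(0)| = log(24) = 3.1781.
Apply Jensen: I(r) = log|p(0)| + Σ_k log(r/|z_k|), summed over zeros inside |z| < r.
  log(r/|z_k|) for z_k = -1: log(2.5/1) = 0.9163
  Outside zeros (4, 6) contribute nothing to the Jensen sum.
Sum over inside zeros: 0.9163.
I(r) = log|p(0)| + (inside sum) = 3.1781 + 0.9163 = 4.0943.
Note: since some zeros are outside |z| ≤ r, the simplified n·log(r) form does NOT apply — only the inside zeros contribute.

I(r) ≈ 4.0943.


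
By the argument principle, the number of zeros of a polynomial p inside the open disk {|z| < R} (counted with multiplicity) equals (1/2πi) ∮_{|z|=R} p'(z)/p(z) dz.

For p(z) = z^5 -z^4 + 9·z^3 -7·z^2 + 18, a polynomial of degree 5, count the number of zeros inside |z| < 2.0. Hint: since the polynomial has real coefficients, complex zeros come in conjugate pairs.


The zeros of p are: (1 + 1i), (1 - 1i), (0 + 3i), (0 - 3i), -1.
Their magnitudes are: 1.414, 1.414, 3, 3, 1.
Zeros with |z| < R = 2.0: (1 + 1i), (1 - 1i), -1.
Count = 3.
By the argument principle, (1/2πi) ∮_{|z|=R} p'(z)/p(z) dz equals exactly this count.

Number of zeros inside |z| < 2.0: 3.


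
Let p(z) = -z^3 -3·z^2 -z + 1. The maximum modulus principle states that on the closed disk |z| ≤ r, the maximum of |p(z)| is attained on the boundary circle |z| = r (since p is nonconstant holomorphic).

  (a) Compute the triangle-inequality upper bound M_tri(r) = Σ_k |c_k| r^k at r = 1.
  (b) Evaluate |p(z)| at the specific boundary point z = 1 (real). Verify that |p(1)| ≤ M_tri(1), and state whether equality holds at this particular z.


Coefficients: c_0 = 1, c_1 = -1, c_2 = -3, c_3 = -1. Radius r = 1.
Part (a). Triangle bound: M_tri(r) = Σ_k |c_k| r^k
  = |1|·1^0 + |-1|·1^1 + |-3|·1^2 + |-1|·1^3
  = 1 + 1 + 3 + 1 = 6.
This bounds M(r) := max_{|z|=r} |p(z)| from above; equality holds iff all terms c_k z^k can be made to align in phase at a single z on |z|=r.
Part (b). At z = 1 (real, on the circle |z| = r):
  p(1) = (1)·1^0 + (-1)·1^1 + (-3)·1^2 + (-1)·1^3 = -4.
  |p(1)| = 4.
Check: |p(1)| = 4 ≤ 6 = M_tri(1). ✓ Equality does not hold at z = 1 (the coefficients have mixed signs, so the terms do not all align in phase there).

M_tri(1) = 6; |p(1)| = 4; equality at z=1: no.


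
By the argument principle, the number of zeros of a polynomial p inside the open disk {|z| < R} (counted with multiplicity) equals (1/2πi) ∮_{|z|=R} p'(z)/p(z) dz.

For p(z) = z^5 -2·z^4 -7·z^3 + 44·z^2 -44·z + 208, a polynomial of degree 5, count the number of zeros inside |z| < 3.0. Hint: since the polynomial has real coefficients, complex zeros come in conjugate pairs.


The zeros of p are: -4, (3 + 2i), (3 - 2i), (0 + 2i), (0 - 2i).
Their magnitudes are: 4, 3.606, 3.606, 2, 2.
Zeros with |z| < R = 3.0: (0 + 2i), (0 - 2i).
Count = 2.
By the argument principle, (1/2πi) ∮_{|z|=R} p'(z)/p(z) dz equals exactly this count.

Number of zeros inside |z| < 3.0: 2.


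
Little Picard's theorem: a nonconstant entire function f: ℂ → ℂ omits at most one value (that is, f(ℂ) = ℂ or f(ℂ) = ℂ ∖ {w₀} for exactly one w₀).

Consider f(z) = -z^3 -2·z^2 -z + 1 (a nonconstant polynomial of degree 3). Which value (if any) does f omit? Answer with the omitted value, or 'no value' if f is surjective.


Little Picard bounds the complement of f(ℂ) to at most one point.
For every w ∈ ℂ, the equation p(z) − w = 0 is a nonconstant polynomial in z and hence has at least one root by the fundamental theorem of algebra. So p is surjective onto ℂ, omitting no value.

Omitted value: no value.


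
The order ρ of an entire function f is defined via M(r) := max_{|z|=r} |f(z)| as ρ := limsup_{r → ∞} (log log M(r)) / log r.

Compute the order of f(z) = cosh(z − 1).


cosh(w) is a linear combination of e^{iw} and e^{−iw} (or e^w, e^{−w} in the hyperbolic case), so |cosh(w)| ≤ e^{|w|}. With w = z − 1, |w| ≤ 1|z| + 1 = 1r + 1 on |z| = r, giving M(r) ≤ e^{1r + 1}, so ρ ≤ 1. On a suitable ray (z = it for sin/cos; z = t for sinh/cosh, t real → ∞), |cosh(z − 1)| grows like e^{1|t|}/2, so ρ ≥ 1. Hence ρ = 1.
Therefore ρ = 1.

Order ρ = 1.


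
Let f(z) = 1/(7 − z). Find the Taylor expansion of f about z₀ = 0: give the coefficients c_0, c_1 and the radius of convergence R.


Let w = z − z₀, so z = z₀ + w.
Then 7 − z = 7 − (z₀ + w) = (7 − z₀) − w = 7 − w.
f(z) = 1/(7 − w) = (1/(7)) · 1/(1 − w/(7)) = Σ_{n≥0} w^n / (7)^(n+1).
So c_n = 1/(7)^(n+1):
  c_0 = 1/(7)^1 = 1/7.
  c_1 = 1/(7)^2 = 1/49.
The series is valid for |w/d| < 1, i.e. |z − z₀| < |d|.
Radius of convergence: R = |7 − z₀| = |7| = 7 (distance from z₀ to the singularity z = 7).

c_0 = 1/7, c_1 = 1/49; R = 7.


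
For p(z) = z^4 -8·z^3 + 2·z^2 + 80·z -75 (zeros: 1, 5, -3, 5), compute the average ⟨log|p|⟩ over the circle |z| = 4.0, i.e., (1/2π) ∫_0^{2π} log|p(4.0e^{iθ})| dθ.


Zeros: -3, 1, 5, 5; r = 4.0.
Inside |z| < r: -3, 1. Outside (|z| ≥ r): 5, 5.
p(0) = -75, so log|p(0)| = log(75) = 4.3175.
Apply Jensen: I(r) = log|p(0)| + Σ_k log(r/|z_k|), summed over zeros inside |z| < r.
  log(r/|z_k|) for z_k = 1: log(4.0/1) = 1.3863
  log(r/|z_k|) for z_k = -3: log(4.0/3) = 0.2877
  Outside zeros (5, 5) contribute nothing to the Jensen sum.
Sum over inside zeros: 1.6740.
I(r) = log|p(0)| + (inside sum) = 4.3175 + 1.6740 = 5.9915.
Note: since some zeros are outside |z| ≤ r, the simplified n·log(r) form does NOT apply — only the inside zeros contribute.

I(r) ≈ 5.9915.


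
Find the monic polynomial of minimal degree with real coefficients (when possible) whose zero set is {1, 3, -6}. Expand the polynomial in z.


The polynomial is p(z) = ∏_{α ∈ S} (z − α), where S = {1, 3, -6}.
Expanding the product yields: p(z) = z^3 + 2·z^2 -21·z + 18.
The resulting polynomial has degree 3 and real coefficients as required.

p(z) = z^3 + 2·z^2 -21·z + 18.


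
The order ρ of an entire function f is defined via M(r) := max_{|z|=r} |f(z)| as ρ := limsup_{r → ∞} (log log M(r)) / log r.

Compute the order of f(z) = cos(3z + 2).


cos(w) is a linear combination of e^{iw} and e^{−iw} (or e^w, e^{−w} in the hyperbolic case), so |cos(w)| ≤ e^{|w|}. With w = 3z + 2, |w| ≤ 3|z| + 2 = 3r + 2 on |z| = r, giving M(r) ≤ e^{3r + 2}, so ρ ≤ 1. On a suitable ray (z = it for sin/cos; z = t for sinh/cosh, t real → ∞), |cos(3z + 2)| grows like e^{3|t|}/2, so ρ ≥ 1. Hence ρ = 1.
Therefore ρ = 1.

Order ρ = 1.
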